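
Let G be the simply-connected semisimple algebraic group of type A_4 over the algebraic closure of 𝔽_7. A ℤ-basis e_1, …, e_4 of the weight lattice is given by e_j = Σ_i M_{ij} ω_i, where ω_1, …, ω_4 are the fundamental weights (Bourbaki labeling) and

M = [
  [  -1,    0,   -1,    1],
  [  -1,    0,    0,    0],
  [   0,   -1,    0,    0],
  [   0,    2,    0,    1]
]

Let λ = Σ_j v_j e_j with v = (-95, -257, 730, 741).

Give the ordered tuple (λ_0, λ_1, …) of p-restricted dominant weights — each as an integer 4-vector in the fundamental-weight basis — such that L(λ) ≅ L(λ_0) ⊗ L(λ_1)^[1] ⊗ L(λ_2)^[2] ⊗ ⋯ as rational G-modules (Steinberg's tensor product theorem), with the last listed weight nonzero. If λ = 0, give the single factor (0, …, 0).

Compute c_i = Σ_j M_{ij} v_j with v = (-95, -257, 730, 741):
  c_1 = -1*-95 + 0*-257 + -1*730 + 1*741 = 106
  c_2 = -1*-95 + 0*-257 + 0*730 + 0*741 = 95
  c_3 = 0*-95 + -1*-257 + 0*730 + 0*741 = 257
  c_4 = 0*-95 + 2*-257 + 0*730 + 1*741 = 227
Expand coordinatewise in base 7:
  c_1 = 106 = 1·7^0 + 1·7^1 + 2·7^2
  c_2 = 95 = 4·7^0 + 6·7^1 + 1·7^2
  c_3 = 257 = 5·7^0 + 1·7^1 + 5·7^2
  c_4 = 227 = 3·7^0 + 4·7^1 + 4·7^2
Factor λ_0 = (1, 4, 5, 3)
Factor λ_1 = (1, 6, 1, 4)
Factor λ_2 = (2, 1, 5, 4)

((1, 4, 5, 3), (1, 6, 1, 4), (2, 1, 5, 4))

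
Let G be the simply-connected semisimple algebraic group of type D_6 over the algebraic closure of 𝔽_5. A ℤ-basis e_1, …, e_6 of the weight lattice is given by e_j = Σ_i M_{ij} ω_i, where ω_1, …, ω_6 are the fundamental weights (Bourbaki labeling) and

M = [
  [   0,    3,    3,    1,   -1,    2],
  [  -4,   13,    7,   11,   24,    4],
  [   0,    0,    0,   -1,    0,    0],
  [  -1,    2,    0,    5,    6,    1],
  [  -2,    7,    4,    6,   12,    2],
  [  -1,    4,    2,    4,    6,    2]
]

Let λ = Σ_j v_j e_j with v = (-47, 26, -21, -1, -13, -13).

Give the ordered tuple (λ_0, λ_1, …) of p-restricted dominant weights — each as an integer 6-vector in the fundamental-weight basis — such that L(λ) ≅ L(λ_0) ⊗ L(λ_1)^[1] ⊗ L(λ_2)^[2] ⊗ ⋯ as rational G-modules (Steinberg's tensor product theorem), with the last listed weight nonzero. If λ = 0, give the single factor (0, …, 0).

((1, 4, 1, 3, 4, 1),)

Change of basis e → ω: c = M·v where v = (-47, 26, -21, -1, -13, -13):
  c_1 = (0)·(-47) + 3·26 + (3)·(-21) + (1)·(-1) + (-1)·(-13) + (2)·(-13) = 1
  c_2 = (-4)·(-47) + 13·26 + (7)·(-21) + (11)·(-1) + (24)·(-13) + (4)·(-13) = 4
  c_3 = (0)·(-47) + 0·26 + (0)·(-21) + (-1)·(-1) + (0)·(-13) + (0)·(-13) = 1
  c_4 = (-1)·(-47) + 2·26 + (0)·(-21) + (5)·(-1) + (6)·(-13) + (1)·(-13) = 3
  c_5 = (-2)·(-47) + 7·26 + (4)·(-21) + (6)·(-1) + (12)·(-13) + (2)·(-13) = 4
  c_6 = (-1)·(-47) + 4·26 + (2)·(-21) + (4)·(-1) + (6)·(-13) + (2)·(-13) = 1
Base-5 expansion of each c_i:
  c_1 = 1 = 1·5^0
  c_2 = 4 = 4·5^0
  c_3 = 1 = 1·5^0
  c_4 = 3 = 3·5^0
  c_5 = 4 = 4·5^0
  c_6 = 1 = 1·5^0
Factor λ_0 = (1, 4, 1, 3, 4, 1)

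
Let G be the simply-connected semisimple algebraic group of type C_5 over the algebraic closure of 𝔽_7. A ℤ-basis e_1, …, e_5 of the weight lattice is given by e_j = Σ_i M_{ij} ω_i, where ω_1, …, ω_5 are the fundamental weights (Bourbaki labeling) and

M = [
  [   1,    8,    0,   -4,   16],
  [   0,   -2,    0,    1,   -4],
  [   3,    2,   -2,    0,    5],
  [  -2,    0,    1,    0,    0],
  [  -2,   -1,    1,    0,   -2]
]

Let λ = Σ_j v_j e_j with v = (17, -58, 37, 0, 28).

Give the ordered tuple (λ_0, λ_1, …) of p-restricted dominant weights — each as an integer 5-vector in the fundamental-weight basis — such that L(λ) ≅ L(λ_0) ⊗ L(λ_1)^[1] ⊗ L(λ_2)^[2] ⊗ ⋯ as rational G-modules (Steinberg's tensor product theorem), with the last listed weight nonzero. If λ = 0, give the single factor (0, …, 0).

Converting to the ω-basis (c_i = row i of M dotted with v = (17, -58, 37, 0, 28)):
  c_1 = (1)·(17) + (8)·(-58) + (0)·(37) + (-4)·(0) + (16)·(28) = 1
  c_2 = (0)·(17) + (-2)·(-58) + (0)·(37) + (1)·(0) + (-4)·(28) = 4
  c_3 = (3)·(17) + (2)·(-58) + (-2)·(37) + (0)·(0) + (5)·(28) = 1
  c_4 = (-2)·(17) + (0)·(-58) + (1)·(37) + (0)·(0) + (0)·(28) = 3
  c_5 = (-2)·(17) + (-1)·(-58) + (1)·(37) + (0)·(0) + (-2)·(28) = 5
p = 7; digits c_i = Σ_j d_{ij}·7^j, 0 ≤ d_{ij} < 7:
  c_1 = 1 = 1·7^0
  c_2 = 4 = 4·7^0
  c_3 = 1 = 1·7^0
  c_4 = 3 = 3·7^0
  c_5 = 5 = 5·7^0
Factor λ_0 = (1, 4, 1, 3, 5)

((1, 4, 1, 3, 5),)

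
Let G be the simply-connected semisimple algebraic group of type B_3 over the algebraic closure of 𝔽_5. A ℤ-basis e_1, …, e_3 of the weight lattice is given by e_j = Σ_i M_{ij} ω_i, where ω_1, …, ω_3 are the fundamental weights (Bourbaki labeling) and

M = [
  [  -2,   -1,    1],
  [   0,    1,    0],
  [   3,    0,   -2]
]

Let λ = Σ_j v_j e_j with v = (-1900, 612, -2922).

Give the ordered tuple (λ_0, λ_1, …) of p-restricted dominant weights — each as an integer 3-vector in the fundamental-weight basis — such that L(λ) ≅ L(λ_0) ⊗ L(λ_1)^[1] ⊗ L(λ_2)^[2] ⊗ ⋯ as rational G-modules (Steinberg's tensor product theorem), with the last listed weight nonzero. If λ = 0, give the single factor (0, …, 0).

Converting to the ω-basis (c_i = row i of M dotted with v = (-1900, 612, -2922)):
  c_1 = (-2)·(-1900) + (-1)·(612) + (1)·(-2922) = 266
  c_2 = (0)·(-1900) + (1)·(612) + (0)·(-2922) = 612
  c_3 = (3)·(-1900) + (0)·(612) + (-2)·(-2922) = 144
Expand coordinatewise in base 5:
  c_1 = 266 = 1·5^0 + 3·5^1 + 0·5^2 + 2·5^3
  c_2 = 612 = 2·5^0 + 2·5^1 + 4·5^2 + 4·5^3
  c_3 = 144 = 4·5^0 + 3·5^1 + 0·5^2 + 1·5^3
Factor λ_0 = (1, 2, 4)
Factor λ_1 = (3, 2, 3)
Factor λ_2 = (0, 4, 0)
Factor λ_3 = (2, 4, 1)

((1, 2, 4), (3, 2, 3), (0, 4, 0), (2, 4, 1))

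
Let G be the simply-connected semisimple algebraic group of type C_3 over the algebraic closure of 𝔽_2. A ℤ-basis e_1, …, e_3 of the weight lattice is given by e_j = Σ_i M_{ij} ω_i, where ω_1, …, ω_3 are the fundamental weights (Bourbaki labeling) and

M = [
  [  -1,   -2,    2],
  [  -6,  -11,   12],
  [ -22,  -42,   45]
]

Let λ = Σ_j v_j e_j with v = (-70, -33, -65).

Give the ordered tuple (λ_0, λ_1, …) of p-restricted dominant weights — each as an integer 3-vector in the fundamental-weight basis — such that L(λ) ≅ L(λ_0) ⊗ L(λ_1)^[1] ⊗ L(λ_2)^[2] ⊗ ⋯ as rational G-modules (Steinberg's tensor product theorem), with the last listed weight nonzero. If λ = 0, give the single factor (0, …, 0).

Change of basis e → ω: c = M·v where v = (-70, -33, -65):
  c_1 = (-1)·(-70) + (-2)·(-33) + (2)·(-65) = 6
  c_2 = (-6)·(-70) + (-11)·(-33) + (12)·(-65) = 3
  c_3 = (-22)·(-70) + (-42)·(-33) + (45)·(-65) = 1
Base-2 expansion of each c_i:
  c_1 = 6 = 0·2^0 + 1·2^1 + 1·2^2
  c_2 = 3 = 1·2^0 + 1·2^1
  c_3 = 1 = 1·2^0
Factor λ_0 = (0, 1, 1)
Factor λ_1 = (1, 1, 0)
Factor λ_2 = (1, 0, 0)

((0, 1, 1), (1, 1, 0), (1, 0, 0))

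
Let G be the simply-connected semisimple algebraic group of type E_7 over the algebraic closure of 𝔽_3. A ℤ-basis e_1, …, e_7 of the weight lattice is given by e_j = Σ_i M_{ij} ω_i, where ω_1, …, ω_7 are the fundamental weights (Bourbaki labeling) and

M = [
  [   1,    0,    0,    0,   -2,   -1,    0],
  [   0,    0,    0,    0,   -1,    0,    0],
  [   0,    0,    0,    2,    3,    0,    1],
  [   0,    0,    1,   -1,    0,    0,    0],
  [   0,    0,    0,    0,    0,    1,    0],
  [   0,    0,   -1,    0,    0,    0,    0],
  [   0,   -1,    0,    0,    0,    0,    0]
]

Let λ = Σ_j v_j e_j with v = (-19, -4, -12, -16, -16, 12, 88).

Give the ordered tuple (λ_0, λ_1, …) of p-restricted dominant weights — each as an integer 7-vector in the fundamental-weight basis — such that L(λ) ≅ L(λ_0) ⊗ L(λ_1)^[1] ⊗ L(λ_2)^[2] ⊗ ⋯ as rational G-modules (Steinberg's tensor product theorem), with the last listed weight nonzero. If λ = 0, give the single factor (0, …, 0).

Converting to the ω-basis (c_i = row i of M dotted with v = (-19, -4, -12, -16, -16, 12, 88)):
  c_1 = 1*-19 + 0*-4 + 0*-12 + 0*-16 + -2*-16 + -1*12 + 0*88 = 1
  c_2 = 0*-19 + 0*-4 + 0*-12 + 0*-16 + -1*-16 + 0*12 + 0*88 = 16
  c_3 = 0*-19 + 0*-4 + 0*-12 + 2*-16 + 3*-16 + 0*12 + 1*88 = 8
  c_4 = 0*-19 + 0*-4 + 1*-12 + -1*-16 + 0*-16 + 0*12 + 0*88 = 4
  c_5 = 0*-19 + 0*-4 + 0*-12 + 0*-16 + 0*-16 + 1*12 + 0*88 = 12
  c_6 = 0*-19 + 0*-4 + -1*-12 + 0*-16 + 0*-16 + 0*12 + 0*88 = 12
  c_7 = 0*-19 + -1*-4 + 0*-12 + 0*-16 + 0*-16 + 0*12 + 0*88 = 4
Expand coordinatewise in base 3:
  c_1 = 1 = 1·3^0
  c_2 = 16 = 1·3^0 + 2·3^1 + 1·3^2
  c_3 = 8 = 2·3^0 + 2·3^1
  c_4 = 4 = 1·3^0 + 1·3^1
  c_5 = 12 = 0·3^0 + 1·3^1 + 1·3^2
  c_6 = 12 = 0·3^0 + 1·3^1 + 1·3^2
  c_7 = 4 = 1·3^0 + 1·3^1
Factor λ_0 = (1, 1, 2, 1, 0, 0, 1)
Factor λ_1 = (0, 2, 2, 1, 1, 1, 1)
Factor λ_2 = (0, 1, 0, 0, 1, 1, 0)

((1, 1, 2, 1, 0, 0, 1), (0, 2, 2, 1, 1, 1, 1), (0, 1, 0, 0, 1, 1, 0))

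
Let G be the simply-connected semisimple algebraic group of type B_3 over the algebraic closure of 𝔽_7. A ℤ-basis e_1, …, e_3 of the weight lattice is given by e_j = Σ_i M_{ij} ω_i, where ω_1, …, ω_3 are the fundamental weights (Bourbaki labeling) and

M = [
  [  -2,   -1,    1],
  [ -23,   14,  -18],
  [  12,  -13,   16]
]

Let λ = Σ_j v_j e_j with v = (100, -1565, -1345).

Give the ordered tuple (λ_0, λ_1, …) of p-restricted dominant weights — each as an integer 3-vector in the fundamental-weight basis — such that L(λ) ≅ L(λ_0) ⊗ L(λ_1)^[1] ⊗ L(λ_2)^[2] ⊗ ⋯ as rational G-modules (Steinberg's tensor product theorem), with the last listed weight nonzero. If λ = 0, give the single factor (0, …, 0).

In the fundamental-weight basis, λ has coordinates c = M·v (v = (100, -1565, -1345)):
  c_1 = (-2)·(100) + (-1)·(-1565) + (1)·(-1345) = 20
  c_2 = (-23)·(100) + (14)·(-1565) + (-18)·(-1345) = 0
  c_3 = 12·100 + (-13)·(-1565) + (16)·(-1345) = 25
Base-7 expansion of each c_i:
  c_1 = 20 = 6·7^0 + 2·7^1
  c_2 = 0
  c_3 = 25 = 4·7^0 + 3·7^1
λ_0 = (6, 0, 4)
λ_1 = (2, 0, 3)

((6, 0, 4), (2, 0, 3))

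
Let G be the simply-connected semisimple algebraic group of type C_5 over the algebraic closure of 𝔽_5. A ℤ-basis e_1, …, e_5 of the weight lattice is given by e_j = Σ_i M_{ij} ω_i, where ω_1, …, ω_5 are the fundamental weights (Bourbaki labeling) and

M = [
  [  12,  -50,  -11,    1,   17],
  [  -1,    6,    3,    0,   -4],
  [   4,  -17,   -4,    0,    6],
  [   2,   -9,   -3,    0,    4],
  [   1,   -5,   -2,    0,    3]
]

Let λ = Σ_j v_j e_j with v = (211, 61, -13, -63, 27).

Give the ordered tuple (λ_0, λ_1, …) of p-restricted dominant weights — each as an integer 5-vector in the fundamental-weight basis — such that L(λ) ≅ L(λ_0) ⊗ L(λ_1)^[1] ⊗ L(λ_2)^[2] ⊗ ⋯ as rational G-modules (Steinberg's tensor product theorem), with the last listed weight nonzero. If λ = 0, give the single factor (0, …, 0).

ω-coordinates c = M·v, v = (211, 61, -13, -63, 27):
  c_1 = (12)·(211) + (-50)·(61) + (-11)·(-13) + (1)·(-63) + (17)·(27) = 21
  c_2 = (-1)·(211) + (6)·(61) + (3)·(-13) + (0)·(-63) + (-4)·(27) = 8
  c_3 = (4)·(211) + (-17)·(61) + (-4)·(-13) + (0)·(-63) + (6)·(27) = 21
  c_4 = (2)·(211) + (-9)·(61) + (-3)·(-13) + (0)·(-63) + (4)·(27) = 20
  c_5 = (1)·(211) + (-5)·(61) + (-2)·(-13) + (0)·(-63) + (3)·(27) = 13
Writing each c_i in base p = 5:
  c_1 = 21 = 1·5^0 + 4·5^1
  c_2 = 8 = 3·5^0 + 1·5^1
  c_3 = 21 = 1·5^0 + 4·5^1
  c_4 = 20 = 0·5^0 + 4·5^1
  c_5 = 13 = 3·5^0 + 2·5^1
Factor λ_0 = (1, 3, 1, 0, 3)
Factor λ_1 = (4, 1, 4, 4, 2)

((1, 3, 1, 0, 3), (4, 1, 4, 4, 2))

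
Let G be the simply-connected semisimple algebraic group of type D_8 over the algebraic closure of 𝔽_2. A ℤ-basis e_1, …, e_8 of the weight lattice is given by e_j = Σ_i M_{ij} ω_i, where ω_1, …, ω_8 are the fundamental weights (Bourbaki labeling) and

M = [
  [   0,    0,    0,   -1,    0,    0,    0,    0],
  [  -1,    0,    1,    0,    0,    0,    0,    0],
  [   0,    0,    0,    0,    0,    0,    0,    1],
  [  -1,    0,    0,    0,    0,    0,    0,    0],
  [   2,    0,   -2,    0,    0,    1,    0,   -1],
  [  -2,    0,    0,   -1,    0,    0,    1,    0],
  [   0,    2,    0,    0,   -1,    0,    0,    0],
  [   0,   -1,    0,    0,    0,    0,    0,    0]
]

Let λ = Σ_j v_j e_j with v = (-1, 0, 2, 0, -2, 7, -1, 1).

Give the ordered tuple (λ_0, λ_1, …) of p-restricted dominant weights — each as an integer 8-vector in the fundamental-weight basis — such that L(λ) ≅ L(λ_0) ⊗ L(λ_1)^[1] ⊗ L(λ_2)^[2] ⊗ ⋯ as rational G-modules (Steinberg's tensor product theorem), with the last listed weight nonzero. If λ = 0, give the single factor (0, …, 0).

((0, 1, 1, 1, 0, 1, 0, 0), (0, 1, 0, 0, 0, 0, 1, 0))

Compute c_i = Σ_j M_{ij} v_j with v = (-1, 0, 2, 0, -2, 7, -1, 1):
  c_1 = (0)·(-1) + (0)·(0) + (0)·(2) + (-1)·(0) + (0)·(-2) + (0)·(7) + (0)·(-1) + (0)·(1) = 0
  c_2 = (-1)·(-1) + (0)·(0) + (1)·(2) + (0)·(0) + (0)·(-2) + (0)·(7) + (0)·(-1) + (0)·(1) = 3
  c_3 = (0)·(-1) + (0)·(0) + (0)·(2) + (0)·(0) + (0)·(-2) + (0)·(7) + (0)·(-1) + (1)·(1) = 1
  c_4 = (-1)·(-1) + (0)·(0) + (0)·(2) + (0)·(0) + (0)·(-2) + (0)·(7) + (0)·(-1) + (0)·(1) = 1
  c_5 = (2)·(-1) + (0)·(0) + (-2)·(2) + (0)·(0) + (0)·(-2) + (1)·(7) + (0)·(-1) + (-1)·(1) = 0
  c_6 = (-2)·(-1) + (0)·(0) + (0)·(2) + (-1)·(0) + (0)·(-2) + (0)·(7) + (1)·(-1) + (0)·(1) = 1
  c_7 = (0)·(-1) + (2)·(0) + (0)·(2) + (0)·(0) + (-1)·(-2) + (0)·(7) + (0)·(-1) + (0)·(1) = 2
  c_8 = (0)·(-1) + (-1)·(0) + (0)·(2) + (0)·(0) + (0)·(-2) + (0)·(7) + (0)·(-1) + (0)·(1) = 0
Base-2 expansion of each c_i:
  c_1 = 0
  c_2 = 3 = 1·2^0 + 1·2^1
  c_3 = 1 = 1·2^0
  c_4 = 1 = 1·2^0
  c_5 = 0
  c_6 = 1 = 1·2^0
  c_7 = 2 = 0·2^0 + 1·2^1
  c_8 = 0
λ_0 = (0, 1, 1, 1, 0, 1, 0, 0)
λ_1 = (0, 1, 0, 0, 0, 0, 1, 0)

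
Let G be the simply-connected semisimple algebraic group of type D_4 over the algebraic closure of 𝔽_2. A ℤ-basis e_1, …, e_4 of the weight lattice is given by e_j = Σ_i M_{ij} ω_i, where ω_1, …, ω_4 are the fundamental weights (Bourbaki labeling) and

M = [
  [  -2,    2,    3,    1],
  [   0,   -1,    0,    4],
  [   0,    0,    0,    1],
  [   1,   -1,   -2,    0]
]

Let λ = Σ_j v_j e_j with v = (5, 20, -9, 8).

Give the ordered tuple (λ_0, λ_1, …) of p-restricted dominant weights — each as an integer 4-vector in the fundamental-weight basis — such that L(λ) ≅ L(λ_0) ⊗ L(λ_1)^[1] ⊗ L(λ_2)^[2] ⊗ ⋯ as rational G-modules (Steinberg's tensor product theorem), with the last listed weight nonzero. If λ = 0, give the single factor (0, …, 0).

In the fundamental-weight basis, λ has coordinates c = M·v (v = (5, 20, -9, 8)):
  c_1 = (-2)·(5) + 2·20 + (3)·(-9) + 1·8 = 11
  c_2 = 0·5 + (-1)·(20) + (0)·(-9) + 4·8 = 12
  c_3 = 0·5 + 0·20 + (0)·(-9) + 1·8 = 8
  c_4 = 1·5 + (-1)·(20) + (-2)·(-9) + 0·8 = 3
p = 2; digits c_i = Σ_j d_{ij}·2^j, 0 ≤ d_{ij} < 2:
  c_1 = 11 = 1·2^0 + 1·2^1 + 0·2^2 + 1·2^3
  c_2 = 12 = 0·2^0 + 0·2^1 + 1·2^2 + 1·2^3
  c_3 = 8 = 0·2^0 + 0·2^1 + 0·2^2 + 1·2^3
  c_4 = 3 = 1·2^0 + 1·2^1
λ_0 = (1, 0, 0, 1)
λ_1 = (1, 0, 0, 1)
λ_2 = (0, 1, 0, 0)
λ_3 = (1, 1, 1, 0)

((1, 0, 0, 1), (1, 0, 0, 1), (0, 1, 0, 0), (1, 1, 1, 0))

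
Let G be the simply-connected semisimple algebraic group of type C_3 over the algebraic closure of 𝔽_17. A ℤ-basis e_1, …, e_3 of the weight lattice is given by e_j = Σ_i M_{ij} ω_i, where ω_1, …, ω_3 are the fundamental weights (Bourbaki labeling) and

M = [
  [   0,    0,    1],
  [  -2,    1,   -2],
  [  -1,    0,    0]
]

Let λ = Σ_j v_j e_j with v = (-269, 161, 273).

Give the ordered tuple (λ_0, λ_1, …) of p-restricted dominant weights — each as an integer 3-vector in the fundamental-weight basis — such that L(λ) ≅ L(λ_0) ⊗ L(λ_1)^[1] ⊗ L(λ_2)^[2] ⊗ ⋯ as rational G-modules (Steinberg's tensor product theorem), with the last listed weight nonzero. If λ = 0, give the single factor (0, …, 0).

((1, 0, 14), (16, 9, 15))

In the fundamental-weight basis, λ has coordinates c = M·v (v = (-269, 161, 273)):
  c_1 = (0)·(-269) + 0·161 + 1·273 = 273
  c_2 = (-2)·(-269) + 1·161 + (-2)·(273) = 153
  c_3 = (-1)·(-269) + 0·161 + 0·273 = 269
Base-17 expansion of each c_i:
  c_1 = 273 = 1·17^0 + 16·17^1
  c_2 = 153 = 0·17^0 + 9·17^1
  c_3 = 269 = 14·17^0 + 15·17^1
p-restricted factor λ_0 = (1, 0, 14)
p-restricted factor λ_1 = (16, 9, 15)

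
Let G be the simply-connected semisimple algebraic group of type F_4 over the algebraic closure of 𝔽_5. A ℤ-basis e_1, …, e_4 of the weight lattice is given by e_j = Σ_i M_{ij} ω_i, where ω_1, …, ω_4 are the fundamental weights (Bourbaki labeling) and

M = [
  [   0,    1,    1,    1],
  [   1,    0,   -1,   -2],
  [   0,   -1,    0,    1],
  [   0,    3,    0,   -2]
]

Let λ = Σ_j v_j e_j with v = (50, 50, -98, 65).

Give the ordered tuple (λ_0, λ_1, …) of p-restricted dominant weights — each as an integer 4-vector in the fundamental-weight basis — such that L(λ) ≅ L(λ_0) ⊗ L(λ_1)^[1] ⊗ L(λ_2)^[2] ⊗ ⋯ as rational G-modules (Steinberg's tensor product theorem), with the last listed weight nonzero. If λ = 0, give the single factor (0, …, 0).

((2, 3, 0, 0), (3, 3, 3, 4))

ω-coordinates c = M·v, v = (50, 50, -98, 65):
  c_1 = (0)·(50) + (1)·(50) + (1)·(-98) + (1)·(65) = 17
  c_2 = (1)·(50) + (0)·(50) + (-1)·(-98) + (-2)·(65) = 18
  c_3 = (0)·(50) + (-1)·(50) + (0)·(-98) + (1)·(65) = 15
  c_4 = (0)·(50) + (3)·(50) + (0)·(-98) + (-2)·(65) = 20
Expand coordinatewise in base 5:
  c_1 = 17 = 2·5^0 + 3·5^1
  c_2 = 18 = 3·5^0 + 3·5^1
  c_3 = 15 = 0·5^0 + 3·5^1
  c_4 = 20 = 0·5^0 + 4·5^1
p-restricted factor λ_0 = (2, 3, 0, 0)
p-restricted factor λ_1 = (3, 3, 3, 4)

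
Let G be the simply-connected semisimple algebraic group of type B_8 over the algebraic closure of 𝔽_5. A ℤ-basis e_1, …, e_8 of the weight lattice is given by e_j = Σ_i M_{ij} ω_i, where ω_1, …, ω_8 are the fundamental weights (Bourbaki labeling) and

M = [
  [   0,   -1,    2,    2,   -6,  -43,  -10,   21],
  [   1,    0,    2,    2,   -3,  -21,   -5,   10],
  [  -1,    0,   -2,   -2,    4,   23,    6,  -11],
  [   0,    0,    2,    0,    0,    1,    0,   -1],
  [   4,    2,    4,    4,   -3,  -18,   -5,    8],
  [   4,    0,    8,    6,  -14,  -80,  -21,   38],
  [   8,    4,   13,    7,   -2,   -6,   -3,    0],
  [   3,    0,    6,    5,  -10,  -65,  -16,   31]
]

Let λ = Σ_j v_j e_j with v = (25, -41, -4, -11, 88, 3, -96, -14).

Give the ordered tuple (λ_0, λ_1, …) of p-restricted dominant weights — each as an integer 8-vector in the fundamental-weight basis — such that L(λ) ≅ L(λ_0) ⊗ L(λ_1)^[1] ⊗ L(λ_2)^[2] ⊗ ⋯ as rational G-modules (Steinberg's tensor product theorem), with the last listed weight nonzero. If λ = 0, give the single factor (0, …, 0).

Change of basis e → ω: c = M·v where v = (25, -41, -4, -11, 88, 3, -96, -14):
  c_1 = 0·25 + (-1)·(-41) + (2)·(-4) + (2)·(-11) + (-6)·(88) + (-43)·(3) + (-10)·(-96) + (21)·(-14) = 20
  c_2 = 1·25 + (0)·(-41) + (2)·(-4) + (2)·(-11) + (-3)·(88) + (-21)·(3) + (-5)·(-96) + (10)·(-14) = 8
  c_3 = (-1)·(25) + (0)·(-41) + (-2)·(-4) + (-2)·(-11) + 4·88 + 23·3 + (6)·(-96) + (-11)·(-14) = 4
  c_4 = 0·25 + (0)·(-41) + (2)·(-4) + (0)·(-11) + 0·88 + 1·3 + (0)·(-96) + (-1)·(-14) = 9
  c_5 = 4·25 + (2)·(-41) + (4)·(-4) + (4)·(-11) + (-3)·(88) + (-18)·(3) + (-5)·(-96) + (8)·(-14) = 8
  c_6 = 4·25 + (0)·(-41) + (8)·(-4) + (6)·(-11) + (-14)·(88) + (-80)·(3) + (-21)·(-96) + (38)·(-14) = 14
  c_7 = 8·25 + (4)·(-41) + (13)·(-4) + (7)·(-11) + (-2)·(88) + (-6)·(3) + (-3)·(-96) + (0)·(-14) = 1
  c_8 = 3·25 + (0)·(-41) + (6)·(-4) + (5)·(-11) + (-10)·(88) + (-65)·(3) + (-16)·(-96) + (31)·(-14) = 23
Base-5 expansion of each c_i:
  c_1 = 20 = 0·5^0 + 4·5^1
  c_2 = 8 = 3·5^0 + 1·5^1
  c_3 = 4 = 4·5^0
  c_4 = 9 = 4·5^0 + 1·5^1
  c_5 = 8 = 3·5^0 + 1·5^1
  c_6 = 14 = 4·5^0 + 2·5^1
  c_7 = 1 = 1·5^0
  c_8 = 23 = 3·5^0 + 4·5^1
p-restricted factor λ_0 = (0, 3, 4, 4, 3, 4, 1, 3)
p-restricted factor λ_1 = (4, 1, 0, 1, 1, 2, 0, 4)

((0, 3, 4, 4, 3, 4, 1, 3), (4, 1, 0, 1, 1, 2, 0, 4))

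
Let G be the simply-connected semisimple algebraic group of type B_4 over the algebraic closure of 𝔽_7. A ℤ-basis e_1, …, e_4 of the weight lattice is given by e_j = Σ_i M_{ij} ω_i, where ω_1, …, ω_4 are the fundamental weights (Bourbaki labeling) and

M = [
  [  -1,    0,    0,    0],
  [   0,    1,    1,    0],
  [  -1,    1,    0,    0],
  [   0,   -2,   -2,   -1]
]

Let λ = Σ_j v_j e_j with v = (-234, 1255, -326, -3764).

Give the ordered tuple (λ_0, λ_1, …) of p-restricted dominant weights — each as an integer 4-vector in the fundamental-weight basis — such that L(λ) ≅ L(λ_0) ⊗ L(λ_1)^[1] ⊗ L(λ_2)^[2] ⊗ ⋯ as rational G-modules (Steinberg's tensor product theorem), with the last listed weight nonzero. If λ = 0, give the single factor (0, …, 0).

((3, 5, 5, 2), (5, 6, 2, 6), (4, 4, 2, 3), (0, 2, 4, 5))

In the fundamental-weight basis, λ has coordinates c = M·v (v = (-234, 1255, -326, -3764)):
  c_1 = -1*-234 + 0*1255 + 0*-326 + 0*-3764 = 234
  c_2 = 0*-234 + 1*1255 + 1*-326 + 0*-3764 = 929
  c_3 = -1*-234 + 1*1255 + 0*-326 + 0*-3764 = 1489
  c_4 = 0*-234 + -2*1255 + -2*-326 + -1*-3764 = 1906
p = 7; digits c_i = Σ_j d_{ij}·7^j, 0 ≤ d_{ij} < 7:
  c_1 = 234 = 3·7^0 + 5·7^1 + 4·7^2
  c_2 = 929 = 5·7^0 + 6·7^1 + 4·7^2 + 2·7^3
  c_3 = 1489 = 5·7^0 + 2·7^1 + 2·7^2 + 4·7^3
  c_4 = 1906 = 2·7^0 + 6·7^1 + 3·7^2 + 5·7^3
Factor λ_0 = (3, 5, 5, 2)
Factor λ_1 = (5, 6, 2, 6)
Factor λ_2 = (4, 4, 2, 3)
Factor λ_3 = (0, 2, 4, 5)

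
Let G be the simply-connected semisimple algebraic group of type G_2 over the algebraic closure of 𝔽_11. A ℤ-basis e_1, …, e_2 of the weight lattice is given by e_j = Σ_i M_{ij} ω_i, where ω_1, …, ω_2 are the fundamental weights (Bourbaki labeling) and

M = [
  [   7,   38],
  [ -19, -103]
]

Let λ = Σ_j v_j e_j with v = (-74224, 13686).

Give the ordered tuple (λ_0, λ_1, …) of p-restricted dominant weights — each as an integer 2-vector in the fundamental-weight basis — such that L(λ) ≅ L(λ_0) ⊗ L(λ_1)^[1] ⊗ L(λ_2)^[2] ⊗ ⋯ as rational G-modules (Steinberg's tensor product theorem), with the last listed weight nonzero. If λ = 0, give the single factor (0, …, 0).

((5, 4), (1, 10), (4, 4))

In the fundamental-weight basis, λ has coordinates c = M·v (v = (-74224, 13686)):
  c_1 = (7)·(-74224) + (38)·(13686) = 500
  c_2 = (-19)·(-74224) + (-103)·(13686) = 598
Expand coordinatewise in base 11:
  c_1 = 500 = 5·11^0 + 1·11^1 + 4·11^2
  c_2 = 598 = 4·11^0 + 10·11^1 + 4·11^2
λ_0 = (5, 4)
λ_1 = (1, 10)
λ_2 = (4, 4)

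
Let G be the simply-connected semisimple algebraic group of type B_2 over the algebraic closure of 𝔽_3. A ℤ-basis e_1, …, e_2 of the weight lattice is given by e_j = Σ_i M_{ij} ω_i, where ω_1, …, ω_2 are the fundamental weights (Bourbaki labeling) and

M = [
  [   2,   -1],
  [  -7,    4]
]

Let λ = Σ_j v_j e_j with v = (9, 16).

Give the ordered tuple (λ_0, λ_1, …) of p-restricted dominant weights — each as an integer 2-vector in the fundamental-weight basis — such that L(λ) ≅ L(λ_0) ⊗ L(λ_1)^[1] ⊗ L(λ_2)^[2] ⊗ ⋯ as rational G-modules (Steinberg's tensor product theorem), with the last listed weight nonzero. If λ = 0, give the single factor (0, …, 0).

In the fundamental-weight basis, λ has coordinates c = M·v (v = (9, 16)):
  c_1 = 2*9 + -1*16 = 2
  c_2 = -7*9 + 4*16 = 1
Writing each c_i in base p = 3:
  c_1 = 2 = 2·3^0
  c_2 = 1 = 1·3^0
Factor λ_0 = (2, 1)

((2, 1),)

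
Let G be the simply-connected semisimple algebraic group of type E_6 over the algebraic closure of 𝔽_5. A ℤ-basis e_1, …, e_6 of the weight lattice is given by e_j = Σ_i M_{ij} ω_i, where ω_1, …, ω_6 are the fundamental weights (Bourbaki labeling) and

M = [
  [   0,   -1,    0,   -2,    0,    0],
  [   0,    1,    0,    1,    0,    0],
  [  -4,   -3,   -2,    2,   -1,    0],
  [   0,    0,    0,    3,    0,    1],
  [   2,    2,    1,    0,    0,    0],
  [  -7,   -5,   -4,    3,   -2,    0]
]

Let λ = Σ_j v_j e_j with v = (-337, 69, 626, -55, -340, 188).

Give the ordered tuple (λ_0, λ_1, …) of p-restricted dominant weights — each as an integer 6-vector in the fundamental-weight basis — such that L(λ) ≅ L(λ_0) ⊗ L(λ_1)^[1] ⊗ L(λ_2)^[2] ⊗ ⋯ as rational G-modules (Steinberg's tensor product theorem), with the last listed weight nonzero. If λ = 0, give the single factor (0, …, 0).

ω-coordinates c = M·v, v = (-337, 69, 626, -55, -340, 188):
  c_1 = (0)·(-337) + (-1)·(69) + (0)·(626) + (-2)·(-55) + (0)·(-340) + (0)·(188) = 41
  c_2 = (0)·(-337) + (1)·(69) + (0)·(626) + (1)·(-55) + (0)·(-340) + (0)·(188) = 14
  c_3 = (-4)·(-337) + (-3)·(69) + (-2)·(626) + (2)·(-55) + (-1)·(-340) + (0)·(188) = 119
  c_4 = (0)·(-337) + (0)·(69) + (0)·(626) + (3)·(-55) + (0)·(-340) + (1)·(188) = 23
  c_5 = (2)·(-337) + (2)·(69) + (1)·(626) + (0)·(-55) + (0)·(-340) + (0)·(188) = 90
  c_6 = (-7)·(-337) + (-5)·(69) + (-4)·(626) + (3)·(-55) + (-2)·(-340) + (0)·(188) = 25
p = 5; digits c_i = Σ_j d_{ij}·5^j, 0 ≤ d_{ij} < 5:
  c_1 = 41 = 1·5^0 + 3·5^1 + 1·5^2
  c_2 = 14 = 4·5^0 + 2·5^1
  c_3 = 119 = 4·5^0 + 3·5^1 + 4·5^2
  c_4 = 23 = 3·5^0 + 4·5^1
  c_5 = 90 = 0·5^0 + 3·5^1 + 3·5^2
  c_6 = 25 = 0·5^0 + 0·5^1 + 1·5^2
Factor λ_0 = (1, 4, 4, 3, 0, 0)
Factor λ_1 = (3, 2, 3, 4, 3, 0)
Factor λ_2 = (1, 0, 4, 0, 3, 1)

((1, 4, 4, 3, 0, 0), (3, 2, 3, 4, 3, 0), (1, 0, 4, 0, 3, 1))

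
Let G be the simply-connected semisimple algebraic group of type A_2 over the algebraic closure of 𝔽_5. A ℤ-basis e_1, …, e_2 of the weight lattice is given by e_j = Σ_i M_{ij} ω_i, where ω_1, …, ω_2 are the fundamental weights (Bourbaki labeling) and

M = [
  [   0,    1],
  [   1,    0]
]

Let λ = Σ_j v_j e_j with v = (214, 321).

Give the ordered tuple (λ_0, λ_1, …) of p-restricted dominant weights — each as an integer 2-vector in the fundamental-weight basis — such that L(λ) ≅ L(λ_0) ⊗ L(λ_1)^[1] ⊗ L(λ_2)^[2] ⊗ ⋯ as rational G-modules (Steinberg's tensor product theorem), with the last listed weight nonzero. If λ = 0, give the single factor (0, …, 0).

Converting to the ω-basis (c_i = row i of M dotted with v = (214, 321)):
  c_1 = 0·214 + 1·321 = 321
  c_2 = 1·214 + 0·321 = 214
Writing each c_i in base p = 5:
  c_1 = 321 = 1·5^0 + 4·5^1 + 2·5^2 + 2·5^3
  c_2 = 214 = 4·5^0 + 2·5^1 + 3·5^2 + 1·5^3
Factor λ_0 = (1, 4)
Factor λ_1 = (4, 2)
Factor λ_2 = (2, 3)
Factor λ_3 = (2, 1)

((1, 4), (4, 2), (2, 3), (2, 1))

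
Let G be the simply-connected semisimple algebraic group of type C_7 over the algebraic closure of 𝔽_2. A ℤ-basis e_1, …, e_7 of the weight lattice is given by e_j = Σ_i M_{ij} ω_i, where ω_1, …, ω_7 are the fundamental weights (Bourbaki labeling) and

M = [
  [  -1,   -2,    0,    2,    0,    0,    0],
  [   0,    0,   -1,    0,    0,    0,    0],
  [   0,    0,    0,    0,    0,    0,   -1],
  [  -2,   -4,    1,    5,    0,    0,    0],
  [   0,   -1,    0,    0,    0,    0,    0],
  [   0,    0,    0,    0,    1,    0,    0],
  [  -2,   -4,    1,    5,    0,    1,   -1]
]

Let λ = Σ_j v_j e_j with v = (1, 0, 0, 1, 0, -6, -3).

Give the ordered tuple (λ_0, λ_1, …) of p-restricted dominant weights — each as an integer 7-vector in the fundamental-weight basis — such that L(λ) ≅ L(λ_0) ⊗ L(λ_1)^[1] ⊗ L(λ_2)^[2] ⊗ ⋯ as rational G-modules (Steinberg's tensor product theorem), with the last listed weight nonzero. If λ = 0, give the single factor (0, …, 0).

ω-coordinates c = M·v, v = (1, 0, 0, 1, 0, -6, -3):
  c_1 = -1*1 + -2*0 + 0*0 + 2*1 + 0*0 + 0*-6 + 0*-3 = 1
  c_2 = 0*1 + 0*0 + -1*0 + 0*1 + 0*0 + 0*-6 + 0*-3 = 0
  c_3 = 0*1 + 0*0 + 0*0 + 0*1 + 0*0 + 0*-6 + -1*-3 = 3
  c_4 = -2*1 + -4*0 + 1*0 + 5*1 + 0*0 + 0*-6 + 0*-3 = 3
  c_5 = 0*1 + -1*0 + 0*0 + 0*1 + 0*0 + 0*-6 + 0*-3 = 0
  c_6 = 0*1 + 0*0 + 0*0 + 0*1 + 1*0 + 0*-6 + 0*-3 = 0
  c_7 = -2*1 + -4*0 + 1*0 + 5*1 + 0*0 + 1*-6 + -1*-3 = 0
Base-2 expansion of each c_i:
  c_1 = 1 = 1·2^0
  c_2 = 0
  c_3 = 3 = 1·2^0 + 1·2^1
  c_4 = 3 = 1·2^0 + 1·2^1
  c_5 = 0
  c_6 = 0
  c_7 = 0
λ_0 = (1, 0, 1, 1, 0, 0, 0)
λ_1 = (0, 0, 1, 1, 0, 0, 0)

((1, 0, 1, 1, 0, 0, 0), (0, 0, 1, 1, 0, 0, 0))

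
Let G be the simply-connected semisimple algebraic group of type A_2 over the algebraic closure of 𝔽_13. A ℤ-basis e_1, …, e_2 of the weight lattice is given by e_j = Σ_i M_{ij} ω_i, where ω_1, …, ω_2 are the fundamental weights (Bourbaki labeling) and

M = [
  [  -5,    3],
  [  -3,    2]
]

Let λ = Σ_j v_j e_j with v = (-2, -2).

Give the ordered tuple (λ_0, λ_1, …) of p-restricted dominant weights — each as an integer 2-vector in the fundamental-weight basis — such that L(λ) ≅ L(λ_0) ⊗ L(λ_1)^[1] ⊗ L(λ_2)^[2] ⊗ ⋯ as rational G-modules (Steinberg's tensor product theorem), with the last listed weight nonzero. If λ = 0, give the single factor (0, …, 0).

((4, 2),)

Converting to the ω-basis (c_i = row i of M dotted with v = (-2, -2)):
  c_1 = (-5)·(-2) + (3)·(-2) = 4
  c_2 = (-3)·(-2) + (2)·(-2) = 2
p = 13; digits c_i = Σ_j d_{ij}·13^j, 0 ≤ d_{ij} < 13:
  c_1 = 4 = 4·13^0
  c_2 = 2 = 2·13^0
λ_0 = (4, 2)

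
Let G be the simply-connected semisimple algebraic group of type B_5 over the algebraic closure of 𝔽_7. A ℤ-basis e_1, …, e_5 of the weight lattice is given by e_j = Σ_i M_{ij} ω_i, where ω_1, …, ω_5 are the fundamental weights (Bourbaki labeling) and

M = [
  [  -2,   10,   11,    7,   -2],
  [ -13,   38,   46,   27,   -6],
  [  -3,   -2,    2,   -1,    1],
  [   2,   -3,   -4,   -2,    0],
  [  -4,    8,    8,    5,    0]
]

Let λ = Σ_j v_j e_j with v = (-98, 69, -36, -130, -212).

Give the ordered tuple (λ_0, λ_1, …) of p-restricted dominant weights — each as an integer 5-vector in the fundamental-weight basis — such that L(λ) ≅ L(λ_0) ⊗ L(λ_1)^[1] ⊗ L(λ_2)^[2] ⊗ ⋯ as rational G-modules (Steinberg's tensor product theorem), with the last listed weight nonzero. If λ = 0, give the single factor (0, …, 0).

Converting to the ω-basis (c_i = row i of M dotted with v = (-98, 69, -36, -130, -212)):
  c_1 = (-2)·(-98) + (10)·(69) + (11)·(-36) + (7)·(-130) + (-2)·(-212) = 4
  c_2 = (-13)·(-98) + (38)·(69) + (46)·(-36) + (27)·(-130) + (-6)·(-212) = 2
  c_3 = (-3)·(-98) + (-2)·(69) + (2)·(-36) + (-1)·(-130) + (1)·(-212) = 2
  c_4 = (2)·(-98) + (-3)·(69) + (-4)·(-36) + (-2)·(-130) + (0)·(-212) = 1
  c_5 = (-4)·(-98) + (8)·(69) + (8)·(-36) + (5)·(-130) + (0)·(-212) = 6
Writing each c_i in base p = 7:
  c_1 = 4 = 4·7^0
  c_2 = 2 = 2·7^0
  c_3 = 2 = 2·7^0
  c_4 = 1 = 1·7^0
  c_5 = 6 = 6·7^0
p-restricted factor λ_0 = (4, 2, 2, 1, 6)

((4, 2, 2, 1, 6),)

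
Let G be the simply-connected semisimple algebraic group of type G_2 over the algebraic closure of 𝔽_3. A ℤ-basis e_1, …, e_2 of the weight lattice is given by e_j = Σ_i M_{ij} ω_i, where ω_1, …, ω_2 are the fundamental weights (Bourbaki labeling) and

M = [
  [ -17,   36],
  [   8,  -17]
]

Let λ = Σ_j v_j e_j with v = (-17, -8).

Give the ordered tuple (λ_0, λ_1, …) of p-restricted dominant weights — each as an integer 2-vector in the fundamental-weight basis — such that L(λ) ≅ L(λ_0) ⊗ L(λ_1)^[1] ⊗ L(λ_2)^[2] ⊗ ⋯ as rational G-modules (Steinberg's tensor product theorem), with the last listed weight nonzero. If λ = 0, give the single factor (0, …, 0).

Compute c_i = Σ_j M_{ij} v_j with v = (-17, -8):
  c_1 = (-17)·(-17) + (36)·(-8) = 1
  c_2 = (8)·(-17) + (-17)·(-8) = 0
p = 3; digits c_i = Σ_j d_{ij}·3^j, 0 ≤ d_{ij} < 3:
  c_1 = 1 = 1·3^0
  c_2 = 0
λ_0 = (1, 0)

((1, 0),)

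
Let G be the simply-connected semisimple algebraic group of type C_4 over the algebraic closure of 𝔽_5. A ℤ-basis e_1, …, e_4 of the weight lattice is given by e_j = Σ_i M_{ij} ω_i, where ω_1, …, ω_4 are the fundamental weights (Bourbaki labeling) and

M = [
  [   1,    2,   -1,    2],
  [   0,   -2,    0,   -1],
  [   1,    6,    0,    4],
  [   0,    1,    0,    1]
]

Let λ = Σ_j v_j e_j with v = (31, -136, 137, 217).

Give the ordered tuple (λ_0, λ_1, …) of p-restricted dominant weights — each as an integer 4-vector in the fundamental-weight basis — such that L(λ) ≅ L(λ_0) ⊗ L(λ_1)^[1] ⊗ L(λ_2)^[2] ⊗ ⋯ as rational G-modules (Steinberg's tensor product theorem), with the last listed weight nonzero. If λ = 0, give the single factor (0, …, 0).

((1, 0, 3, 1), (1, 1, 1, 1), (2, 2, 3, 3))

In the fundamental-weight basis, λ has coordinates c = M·v (v = (31, -136, 137, 217)):
  c_1 = 1·31 + (2)·(-136) + (-1)·(137) + 2·217 = 56
  c_2 = 0·31 + (-2)·(-136) + 0·137 + (-1)·(217) = 55
  c_3 = 1·31 + (6)·(-136) + 0·137 + 4·217 = 83
  c_4 = 0·31 + (1)·(-136) + 0·137 + 1·217 = 81
Expand coordinatewise in base 5:
  c_1 = 56 = 1·5^0 + 1·5^1 + 2·5^2
  c_2 = 55 = 0·5^0 + 1·5^1 + 2·5^2
  c_3 = 83 = 3·5^0 + 1·5^1 + 3·5^2
  c_4 = 81 = 1·5^0 + 1·5^1 + 3·5^2
p-restricted factor λ_0 = (1, 0, 3, 1)
p-restricted factor λ_1 = (1, 1, 1, 1)
p-restricted factor λ_2 = (2, 2, 3, 3)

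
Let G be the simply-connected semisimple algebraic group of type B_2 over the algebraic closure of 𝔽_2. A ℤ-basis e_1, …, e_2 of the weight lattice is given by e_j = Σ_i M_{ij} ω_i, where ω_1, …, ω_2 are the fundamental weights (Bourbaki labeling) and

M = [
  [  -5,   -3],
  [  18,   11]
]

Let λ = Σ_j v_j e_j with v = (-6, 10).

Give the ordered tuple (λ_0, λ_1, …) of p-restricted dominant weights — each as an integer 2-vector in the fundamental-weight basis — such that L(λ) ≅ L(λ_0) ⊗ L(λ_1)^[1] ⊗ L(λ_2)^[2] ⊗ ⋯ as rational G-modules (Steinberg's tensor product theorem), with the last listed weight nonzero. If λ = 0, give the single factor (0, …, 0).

Converting to the ω-basis (c_i = row i of M dotted with v = (-6, 10)):
  c_1 = (-5)·(-6) + (-3)·(10) = 0
  c_2 = (18)·(-6) + (11)·(10) = 2
Writing each c_i in base p = 2:
  c_1 = 0
  c_2 = 2 = 0·2^0 + 1·2^1
p-restricted factor λ_0 = (0, 0)
p-restricted factor λ_1 = (0, 1)

((0, 0), (0, 1))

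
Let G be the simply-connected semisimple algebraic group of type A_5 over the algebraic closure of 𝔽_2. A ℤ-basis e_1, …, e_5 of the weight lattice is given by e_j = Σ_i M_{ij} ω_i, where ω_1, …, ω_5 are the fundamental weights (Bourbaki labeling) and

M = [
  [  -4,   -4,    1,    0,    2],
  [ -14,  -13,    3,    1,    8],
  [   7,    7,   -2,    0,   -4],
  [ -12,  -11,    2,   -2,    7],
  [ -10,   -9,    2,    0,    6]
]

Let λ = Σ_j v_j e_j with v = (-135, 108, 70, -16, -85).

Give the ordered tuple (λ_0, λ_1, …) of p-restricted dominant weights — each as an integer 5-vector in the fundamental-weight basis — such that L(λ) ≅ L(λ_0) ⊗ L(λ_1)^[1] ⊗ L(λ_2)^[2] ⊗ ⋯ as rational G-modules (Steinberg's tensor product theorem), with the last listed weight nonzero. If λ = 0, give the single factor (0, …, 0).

In the fundamental-weight basis, λ has coordinates c = M·v (v = (-135, 108, 70, -16, -85)):
  c_1 = -4*-135 + -4*108 + 1*70 + 0*-16 + 2*-85 = 8
  c_2 = -14*-135 + -13*108 + 3*70 + 1*-16 + 8*-85 = 0
  c_3 = 7*-135 + 7*108 + -2*70 + 0*-16 + -4*-85 = 11
  c_4 = -12*-135 + -11*108 + 2*70 + -2*-16 + 7*-85 = 9
  c_5 = -10*-135 + -9*108 + 2*70 + 0*-16 + 6*-85 = 8
p = 2; digits c_i = Σ_j d_{ij}·2^j, 0 ≤ d_{ij} < 2:
  c_1 = 8 = 0·2^0 + 0·2^1 + 0·2^2 + 1·2^3
  c_2 = 0
  c_3 = 11 = 1·2^0 + 1·2^1 + 0·2^2 + 1·2^3
  c_4 = 9 = 1·2^0 + 0·2^1 + 0·2^2 + 1·2^3
  c_5 = 8 = 0·2^0 + 0·2^1 + 0·2^2 + 1·2^3
λ_0 = (0, 0, 1, 1, 0)
λ_1 = (0, 0, 1, 0, 0)
λ_2 = (0, 0, 0, 0, 0)
λ_3 = (1, 0, 1, 1, 1)

((0, 0, 1, 1, 0), (0, 0, 1, 0, 0), (0, 0, 0, 0, 0), (1, 0, 1, 1, 1))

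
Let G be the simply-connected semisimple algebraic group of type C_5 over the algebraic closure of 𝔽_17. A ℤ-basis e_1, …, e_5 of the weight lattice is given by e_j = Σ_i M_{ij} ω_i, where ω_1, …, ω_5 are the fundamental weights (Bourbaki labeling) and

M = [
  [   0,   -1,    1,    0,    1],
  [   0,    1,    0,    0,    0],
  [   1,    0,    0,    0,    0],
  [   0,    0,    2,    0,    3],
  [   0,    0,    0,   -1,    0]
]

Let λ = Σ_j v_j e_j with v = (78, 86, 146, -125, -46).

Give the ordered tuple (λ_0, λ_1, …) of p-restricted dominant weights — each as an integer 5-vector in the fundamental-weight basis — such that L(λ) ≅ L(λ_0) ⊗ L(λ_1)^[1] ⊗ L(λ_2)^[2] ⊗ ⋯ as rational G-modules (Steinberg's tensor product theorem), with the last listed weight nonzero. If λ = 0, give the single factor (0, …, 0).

ω-coordinates c = M·v, v = (78, 86, 146, -125, -46):
  c_1 = (0)·(78) + (-1)·(86) + (1)·(146) + (0)·(-125) + (1)·(-46) = 14
  c_2 = (0)·(78) + (1)·(86) + (0)·(146) + (0)·(-125) + (0)·(-46) = 86
  c_3 = (1)·(78) + (0)·(86) + (0)·(146) + (0)·(-125) + (0)·(-46) = 78
  c_4 = (0)·(78) + (0)·(86) + (2)·(146) + (0)·(-125) + (3)·(-46) = 154
  c_5 = (0)·(78) + (0)·(86) + (0)·(146) + (-1)·(-125) + (0)·(-46) = 125
p = 17; digits c_i = Σ_j d_{ij}·17^j, 0 ≤ d_{ij} < 17:
  c_1 = 14 = 14·17^0
  c_2 = 86 = 1·17^0 + 5·17^1
  c_3 = 78 = 10·17^0 + 4·17^1
  c_4 = 154 = 1·17^0 + 9·17^1
  c_5 = 125 = 6·17^0 + 7·17^1
λ_0 = (14, 1, 10, 1, 6)
λ_1 = (0, 5, 4, 9, 7)

((14, 1, 10, 1, 6), (0, 5, 4, 9, 7))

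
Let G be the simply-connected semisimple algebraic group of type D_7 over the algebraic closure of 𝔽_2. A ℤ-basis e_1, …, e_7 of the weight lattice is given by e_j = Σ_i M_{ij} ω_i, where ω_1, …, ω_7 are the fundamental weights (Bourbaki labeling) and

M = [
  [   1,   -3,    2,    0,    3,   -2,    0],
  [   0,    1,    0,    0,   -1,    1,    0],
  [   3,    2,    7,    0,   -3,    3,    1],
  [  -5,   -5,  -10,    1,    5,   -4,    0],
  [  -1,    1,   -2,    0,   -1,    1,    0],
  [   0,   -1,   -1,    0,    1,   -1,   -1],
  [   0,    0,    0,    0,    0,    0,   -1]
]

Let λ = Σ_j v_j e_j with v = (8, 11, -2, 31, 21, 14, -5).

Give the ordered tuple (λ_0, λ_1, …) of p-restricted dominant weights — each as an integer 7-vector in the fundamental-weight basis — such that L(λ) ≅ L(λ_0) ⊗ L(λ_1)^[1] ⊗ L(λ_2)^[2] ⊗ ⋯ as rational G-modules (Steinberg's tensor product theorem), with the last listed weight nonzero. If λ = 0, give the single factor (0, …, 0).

Converting to the ω-basis (c_i = row i of M dotted with v = (8, 11, -2, 31, 21, 14, -5)):
  c_1 = 1*8 + -3*11 + 2*-2 + 0*31 + 3*21 + -2*14 + 0*-5 = 6
  c_2 = 0*8 + 1*11 + 0*-2 + 0*31 + -1*21 + 1*14 + 0*-5 = 4
  c_3 = 3*8 + 2*11 + 7*-2 + 0*31 + -3*21 + 3*14 + 1*-5 = 6
  c_4 = -5*8 + -5*11 + -10*-2 + 1*31 + 5*21 + -4*14 + 0*-5 = 5
  c_5 = -1*8 + 1*11 + -2*-2 + 0*31 + -1*21 + 1*14 + 0*-5 = 0
  c_6 = 0*8 + -1*11 + -1*-2 + 0*31 + 1*21 + -1*14 + -1*-5 = 3
  c_7 = 0*8 + 0*11 + 0*-2 + 0*31 + 0*21 + 0*14 + -1*-5 = 5
Base-2 expansion of each c_i:
  c_1 = 6 = 0·2^0 + 1·2^1 + 1·2^2
  c_2 = 4 = 0·2^0 + 0·2^1 + 1·2^2
  c_3 = 6 = 0·2^0 + 1·2^1 + 1·2^2
  c_4 = 5 = 1·2^0 + 0·2^1 + 1·2^2
  c_5 = 0
  c_6 = 3 = 1·2^0 + 1·2^1
  c_7 = 5 = 1·2^0 + 0·2^1 + 1·2^2
Factor λ_0 = (0, 0, 0, 1, 0, 1, 1)
Factor λ_1 = (1, 0, 1, 0, 0, 1, 0)
Factor λ_2 = (1, 1, 1, 1, 0, 0, 1)

((0, 0, 0, 1, 0, 1, 1), (1, 0, 1, 0, 0, 1, 0), (1, 1, 1, 1, 0, 0, 1))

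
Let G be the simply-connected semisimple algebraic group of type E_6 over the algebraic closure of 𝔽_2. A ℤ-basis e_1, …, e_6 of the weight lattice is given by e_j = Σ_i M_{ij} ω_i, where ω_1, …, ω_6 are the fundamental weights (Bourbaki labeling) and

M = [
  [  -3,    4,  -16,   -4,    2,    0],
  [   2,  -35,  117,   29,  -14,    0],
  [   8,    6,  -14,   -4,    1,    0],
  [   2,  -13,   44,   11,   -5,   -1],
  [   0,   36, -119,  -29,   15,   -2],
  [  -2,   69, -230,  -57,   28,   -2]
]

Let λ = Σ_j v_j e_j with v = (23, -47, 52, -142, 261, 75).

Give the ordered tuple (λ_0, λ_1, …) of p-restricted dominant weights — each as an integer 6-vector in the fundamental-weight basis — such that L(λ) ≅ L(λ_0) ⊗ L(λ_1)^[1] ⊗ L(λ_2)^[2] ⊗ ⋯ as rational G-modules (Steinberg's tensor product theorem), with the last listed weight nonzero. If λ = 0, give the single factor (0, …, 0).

In the fundamental-weight basis, λ has coordinates c = M·v (v = (23, -47, 52, -142, 261, 75)):
  c_1 = -3*23 + 4*-47 + -16*52 + -4*-142 + 2*261 + 0*75 = 1
  c_2 = 2*23 + -35*-47 + 117*52 + 29*-142 + -14*261 + 0*75 = 3
  c_3 = 8*23 + 6*-47 + -14*52 + -4*-142 + 1*261 + 0*75 = 3
  c_4 = 2*23 + -13*-47 + 44*52 + 11*-142 + -5*261 + -1*75 = 3
  c_5 = 0*23 + 36*-47 + -119*52 + -29*-142 + 15*261 + -2*75 = 3
  c_6 = -2*23 + 69*-47 + -230*52 + -57*-142 + 28*261 + -2*75 = 3
Writing each c_i in base p = 2:
  c_1 = 1 = 1·2^0
  c_2 = 3 = 1·2^0 + 1·2^1
  c_3 = 3 = 1·2^0 + 1·2^1
  c_4 = 3 = 1·2^0 + 1·2^1
  c_5 = 3 = 1·2^0 + 1·2^1
  c_6 = 3 = 1·2^0 + 1·2^1
λ_0 = (1, 1, 1, 1, 1, 1)
λ_1 = (0, 1, 1, 1, 1, 1)

((1, 1, 1, 1, 1, 1), (0, 1, 1, 1, 1, 1))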